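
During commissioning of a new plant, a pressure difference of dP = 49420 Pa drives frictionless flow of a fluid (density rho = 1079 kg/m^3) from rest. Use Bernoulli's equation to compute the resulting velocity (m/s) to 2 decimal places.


v = sqrt(2*dP/rho)
v = sqrt(2*49420/1079)
v = sqrt(91.603336)
v = 9.57 m/s


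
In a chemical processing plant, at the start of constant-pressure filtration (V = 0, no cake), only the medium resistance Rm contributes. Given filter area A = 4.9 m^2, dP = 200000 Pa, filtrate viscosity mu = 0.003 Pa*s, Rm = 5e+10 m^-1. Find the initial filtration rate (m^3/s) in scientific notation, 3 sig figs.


rate = A * dP / (mu * Rm)
rate = 4.9 * 200000 / (0.003 * 5e+10)
rate = 980000.0 / 1.500e+08
rate = 6.53e-03 m^3/s


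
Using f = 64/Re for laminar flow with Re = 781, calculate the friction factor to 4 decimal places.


f = 64 / Re
f = 64 / 781
f = 0.0819


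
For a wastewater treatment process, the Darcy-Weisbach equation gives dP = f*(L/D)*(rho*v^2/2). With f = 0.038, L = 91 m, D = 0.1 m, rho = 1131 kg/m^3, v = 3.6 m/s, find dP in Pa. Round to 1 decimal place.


dP = f * (L/D) * (rho*v^2/2)
dP = 0.038 * (91/0.1) * (1131*3.6^2/2)
L/D = 910.0
rho*v^2/2 = 1131*12.96/2 = 7328.88
dP = 0.038 * 910.0 * 7328.88
dP = 253432.7 Pa


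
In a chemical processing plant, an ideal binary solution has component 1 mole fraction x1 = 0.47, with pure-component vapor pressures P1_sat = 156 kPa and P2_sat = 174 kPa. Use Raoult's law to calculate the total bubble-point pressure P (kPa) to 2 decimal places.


P = x1*P1_sat + x2*P2_sat
x2 = 1 - x1 = 1 - 0.47 = 0.53
P = 0.47*156 + 0.53*174
P = 73.32 + 92.22
P = 165.54 kPa


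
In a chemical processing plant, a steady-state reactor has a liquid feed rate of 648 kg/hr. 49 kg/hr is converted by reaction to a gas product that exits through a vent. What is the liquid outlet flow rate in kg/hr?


Steady-state mass balance on the main outlet: F_out = F_in - F_removed
F_out = 648 - 49
F_out = 599 kg/hr


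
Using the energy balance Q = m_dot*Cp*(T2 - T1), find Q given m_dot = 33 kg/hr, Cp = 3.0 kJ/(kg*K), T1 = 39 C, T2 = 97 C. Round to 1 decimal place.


Q = m_dot * Cp * (T2 - T1)
Q = 33 * 3.0 * (97 - 39)
Q = 33 * 3.0 * 58
Q = 5742.0 kJ/hr


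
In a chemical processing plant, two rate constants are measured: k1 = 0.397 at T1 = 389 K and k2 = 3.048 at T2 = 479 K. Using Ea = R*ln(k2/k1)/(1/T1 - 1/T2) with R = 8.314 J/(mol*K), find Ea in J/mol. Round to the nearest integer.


Ea = R * ln(k2/k1) / (1/T1 - 1/T2)
ln(k2/k1) = ln(3.048/0.397) = 2.0383046
1/T1 - 1/T2 = 1/389 - 1/479 = 0.000483011415
Ea = 8.314 * 2.0383046 / 0.000483011415
Ea = 35085 J/mol


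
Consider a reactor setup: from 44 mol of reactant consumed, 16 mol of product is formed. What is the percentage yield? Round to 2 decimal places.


Yield = (moles product / moles consumed) * 100%
Yield = (16 / 44) * 100
Yield = 0.3636 * 100
Yield = 36.36%


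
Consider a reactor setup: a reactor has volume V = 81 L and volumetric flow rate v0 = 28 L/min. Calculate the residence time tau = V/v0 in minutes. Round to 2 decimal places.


tau = V / v0
tau = 81 / 28
tau = 2.89 min


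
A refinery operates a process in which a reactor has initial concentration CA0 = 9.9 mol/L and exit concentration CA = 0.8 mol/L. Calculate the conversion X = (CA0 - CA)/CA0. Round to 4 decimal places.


X = (CA0 - CA) / CA0
X = (9.9 - 0.8) / 9.9
X = 9.1 / 9.9
X = 0.9192


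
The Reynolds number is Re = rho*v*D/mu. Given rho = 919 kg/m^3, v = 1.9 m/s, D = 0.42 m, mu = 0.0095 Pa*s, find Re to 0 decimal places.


Re = rho * v * D / mu
Re = 919 * 1.9 * 0.42 / 0.0095
Re = 733.362 / 0.0095
Re = 77196


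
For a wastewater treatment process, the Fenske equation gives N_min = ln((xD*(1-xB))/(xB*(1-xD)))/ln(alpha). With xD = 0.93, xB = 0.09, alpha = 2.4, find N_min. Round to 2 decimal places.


N_min = ln((xD*(1-xB))/(xB*(1-xD))) / ln(alpha)
Numerator inside ln: 0.8463 / 0.0063 = 134.333333
ln(134.333333) = 4.900324
ln(alpha) = ln(2.4) = 0.875469
N_min = 4.900324 / 0.875469 = 5.60


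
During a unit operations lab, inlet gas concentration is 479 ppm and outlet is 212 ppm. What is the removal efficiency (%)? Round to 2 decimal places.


Efficiency = (G_in - G_out) / G_in * 100%
Efficiency = (479 - 212) / 479 * 100
Efficiency = 267 / 479 * 100
Efficiency = 55.74%


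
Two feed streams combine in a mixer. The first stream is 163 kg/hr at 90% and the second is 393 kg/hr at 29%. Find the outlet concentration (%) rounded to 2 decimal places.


Mass balance on solute: F1*x1 + F2*x2 = F3*x3
F3 = F1 + F2 = 163 + 393 = 556 kg/hr
x3 = (F1*x1 + F2*x2)/F3
x3 = (163*0.9 + 393*0.29) / 556
x3 = 46.88%


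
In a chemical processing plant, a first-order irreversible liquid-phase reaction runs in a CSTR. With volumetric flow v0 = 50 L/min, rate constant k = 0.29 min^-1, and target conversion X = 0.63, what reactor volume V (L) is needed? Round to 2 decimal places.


V = v0 * X / (k * (1 - X))
V = 50 * 0.63 / (0.29 * (1 - 0.63))
V = 31.5 / (0.29 * 0.37)
V = 31.5 / 0.1073
V = 293.57 L


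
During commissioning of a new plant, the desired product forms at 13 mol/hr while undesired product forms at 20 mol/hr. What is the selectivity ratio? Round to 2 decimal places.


S = desired product rate / undesired product rate
S = 13 / 20
S = 0.65


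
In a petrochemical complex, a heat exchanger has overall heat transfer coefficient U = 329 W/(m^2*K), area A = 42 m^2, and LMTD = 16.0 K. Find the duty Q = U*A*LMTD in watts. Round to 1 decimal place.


Q = U * A * LMTD
Q = 329 * 42 * 16.0
Q = 221088.0 W


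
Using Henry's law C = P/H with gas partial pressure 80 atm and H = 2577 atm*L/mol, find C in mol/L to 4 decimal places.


C = P / H
C = 80 / 2577
C = 0.0310 mol/L


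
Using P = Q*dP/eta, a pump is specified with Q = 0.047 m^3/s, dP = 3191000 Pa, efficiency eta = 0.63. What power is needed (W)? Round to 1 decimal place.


P = Q * dP / eta
P = 0.047 * 3191000 / 0.63
P = 149977.0 / 0.63
P = 238058.7 W


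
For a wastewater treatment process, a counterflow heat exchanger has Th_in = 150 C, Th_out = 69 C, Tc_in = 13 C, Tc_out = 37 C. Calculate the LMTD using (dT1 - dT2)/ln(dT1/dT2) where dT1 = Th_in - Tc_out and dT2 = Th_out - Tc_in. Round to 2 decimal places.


dT1 = Th_in - Tc_out = 150 - 37 = 113
dT2 = Th_out - Tc_in = 69 - 13 = 56
LMTD = (dT1 - dT2) / ln(dT1/dT2)
LMTD = (113 - 56) / ln(113/56)
LMTD = 81.19 K


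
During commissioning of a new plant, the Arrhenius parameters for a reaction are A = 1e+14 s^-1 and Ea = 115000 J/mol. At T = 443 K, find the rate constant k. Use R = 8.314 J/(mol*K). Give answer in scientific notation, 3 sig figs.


k = A * exp(-Ea/(R*T))
k = 1e+14 * exp(-115000 / (8.314 * 443))
k = 1e+14 * exp(-31.22368)
k = 2.75e+00


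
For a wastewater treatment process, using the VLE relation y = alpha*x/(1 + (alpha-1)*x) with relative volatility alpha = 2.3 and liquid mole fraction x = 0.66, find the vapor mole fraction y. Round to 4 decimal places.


y = alpha*x / (1 + (alpha-1)*x)
y = 2.3*0.66 / (1 + (2.3-1)*0.66)
y = 1.518 / (1 + 0.858)
y = 1.518 / 1.858
y = 0.8170


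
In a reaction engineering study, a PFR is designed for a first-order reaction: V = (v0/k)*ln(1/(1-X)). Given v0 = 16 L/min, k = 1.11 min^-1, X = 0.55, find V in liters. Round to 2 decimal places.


V = (v0/k) * ln(1/(1-X))
V = (16/1.11) * ln(1/(1-0.55))
V = 14.414414 * ln(2.222222)
V = 14.414414 * 0.798508
V = 11.51 L


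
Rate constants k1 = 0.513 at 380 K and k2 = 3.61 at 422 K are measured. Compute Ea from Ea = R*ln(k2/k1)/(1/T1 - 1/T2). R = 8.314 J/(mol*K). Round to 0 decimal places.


Ea = R * ln(k2/k1) / (1/T1 - 1/T2)
ln(k2/k1) = ln(3.61/0.513) = 1.9511872
1/T1 - 1/T2 = 1/380 - 1/422 = 0.000261910701
Ea = 8.314 * 1.9511872 / 0.000261910701
Ea = 61938 J/mol


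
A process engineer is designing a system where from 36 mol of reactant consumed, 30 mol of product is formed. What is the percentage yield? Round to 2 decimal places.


Yield = (moles product / moles consumed) * 100%
Yield = (30 / 36) * 100
Yield = 0.8333 * 100
Yield = 83.33%


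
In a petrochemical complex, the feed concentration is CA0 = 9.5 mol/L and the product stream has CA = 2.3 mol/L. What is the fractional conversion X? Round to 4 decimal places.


X = (CA0 - CA) / CA0
X = (9.5 - 2.3) / 9.5
X = 7.2 / 9.5
X = 0.7579


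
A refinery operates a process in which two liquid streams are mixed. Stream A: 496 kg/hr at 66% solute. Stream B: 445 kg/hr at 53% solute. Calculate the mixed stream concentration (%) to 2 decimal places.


Mass balance on solute: F1*x1 + F2*x2 = F3*x3
F3 = F1 + F2 = 496 + 445 = 941 kg/hr
x3 = (F1*x1 + F2*x2)/F3
x3 = (496*0.66 + 445*0.53) / 941
x3 = 59.85%


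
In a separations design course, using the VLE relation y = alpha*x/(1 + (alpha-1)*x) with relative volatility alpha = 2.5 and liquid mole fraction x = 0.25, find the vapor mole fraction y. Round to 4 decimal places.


y = alpha*x / (1 + (alpha-1)*x)
y = 2.5*0.25 / (1 + (2.5-1)*0.25)
y = 0.625 / (1 + 0.375)
y = 0.625 / 1.375
y = 0.4545


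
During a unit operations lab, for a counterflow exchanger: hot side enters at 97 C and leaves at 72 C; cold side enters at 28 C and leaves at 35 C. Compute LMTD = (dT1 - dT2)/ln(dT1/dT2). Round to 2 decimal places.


dT1 = Th_in - Tc_out = 97 - 35 = 62
dT2 = Th_out - Tc_in = 72 - 28 = 44
LMTD = (dT1 - dT2) / ln(dT1/dT2)
LMTD = (62 - 44) / ln(62/44)
LMTD = 52.49 K


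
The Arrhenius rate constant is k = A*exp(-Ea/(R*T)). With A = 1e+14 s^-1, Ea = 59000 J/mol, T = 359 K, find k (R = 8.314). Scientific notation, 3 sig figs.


k = A * exp(-Ea/(R*T))
k = 1e+14 * exp(-59000 / (8.314 * 359))
k = 1e+14 * exp(-19.767309)
k = 2.60e+05


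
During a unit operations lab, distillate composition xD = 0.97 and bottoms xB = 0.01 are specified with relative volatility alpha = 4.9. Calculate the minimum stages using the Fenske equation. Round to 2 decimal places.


N_min = ln((xD*(1-xB))/(xB*(1-xD))) / ln(alpha)
Numerator inside ln: 0.9603 / 0.0003 = 3201.0
ln(3201.0) = 8.071219
ln(alpha) = ln(4.9) = 1.589235
N_min = 8.071219 / 1.589235 = 5.08


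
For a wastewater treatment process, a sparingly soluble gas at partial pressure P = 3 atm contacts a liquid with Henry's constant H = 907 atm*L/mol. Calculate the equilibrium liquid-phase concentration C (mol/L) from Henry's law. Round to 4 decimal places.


C = P / H
C = 3 / 907
C = 0.0033 mol/L


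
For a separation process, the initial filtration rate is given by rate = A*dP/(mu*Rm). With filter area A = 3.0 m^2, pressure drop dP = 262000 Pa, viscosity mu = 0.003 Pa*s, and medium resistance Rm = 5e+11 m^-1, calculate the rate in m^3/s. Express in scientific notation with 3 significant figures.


rate = A * dP / (mu * Rm)
rate = 3.0 * 262000 / (0.003 * 5e+11)
rate = 786000.0 / 1.500e+09
rate = 5.24e-04 m^3/s


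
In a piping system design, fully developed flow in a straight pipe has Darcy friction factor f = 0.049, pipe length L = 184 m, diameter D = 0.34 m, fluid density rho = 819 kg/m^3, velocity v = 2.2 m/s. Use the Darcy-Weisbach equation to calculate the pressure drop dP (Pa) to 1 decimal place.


dP = f * (L/D) * (rho*v^2/2)
dP = 0.049 * (184/0.34) * (819*2.2^2/2)
L/D = 541.17647059
rho*v^2/2 = 819*4.84/2 = 1981.98
dP = 0.049 * 541.17647059 * 1981.98
dP = 52557.4 Pa


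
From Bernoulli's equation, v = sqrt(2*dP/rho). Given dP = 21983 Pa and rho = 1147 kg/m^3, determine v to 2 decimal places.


v = sqrt(2*dP/rho)
v = sqrt(2*21983/1147)
v = sqrt(38.331299)
v = 6.19 m/s


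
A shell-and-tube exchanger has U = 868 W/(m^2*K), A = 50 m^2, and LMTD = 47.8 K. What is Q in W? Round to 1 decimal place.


Q = U * A * LMTD
Q = 868 * 50 * 47.8
Q = 2074520.0 W


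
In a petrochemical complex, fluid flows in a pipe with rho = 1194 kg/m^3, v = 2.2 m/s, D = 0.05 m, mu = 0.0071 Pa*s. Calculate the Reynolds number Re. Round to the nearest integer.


Re = rho * v * D / mu
Re = 1194 * 2.2 * 0.05 / 0.0071
Re = 131.34 / 0.0071
Re = 18499


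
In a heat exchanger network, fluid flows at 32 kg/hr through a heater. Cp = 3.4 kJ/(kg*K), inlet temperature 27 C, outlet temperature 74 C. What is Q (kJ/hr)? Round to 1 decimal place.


Q = m_dot * Cp * (T2 - T1)
Q = 32 * 3.4 * (74 - 27)
Q = 32 * 3.4 * 47
Q = 5113.6 kJ/hr


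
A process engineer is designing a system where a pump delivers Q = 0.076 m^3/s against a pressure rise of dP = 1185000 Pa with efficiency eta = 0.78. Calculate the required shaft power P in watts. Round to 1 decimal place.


P = Q * dP / eta
P = 0.076 * 1185000 / 0.78
P = 90060.0 / 0.78
P = 115461.5 W


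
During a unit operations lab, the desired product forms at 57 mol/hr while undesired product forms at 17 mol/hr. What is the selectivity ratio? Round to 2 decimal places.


S = desired product rate / undesired product rate
S = 57 / 17
S = 3.35


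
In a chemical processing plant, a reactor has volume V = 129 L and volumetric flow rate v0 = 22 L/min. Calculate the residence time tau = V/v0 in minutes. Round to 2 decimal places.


tau = V / v0
tau = 129 / 22
tau = 5.86 min


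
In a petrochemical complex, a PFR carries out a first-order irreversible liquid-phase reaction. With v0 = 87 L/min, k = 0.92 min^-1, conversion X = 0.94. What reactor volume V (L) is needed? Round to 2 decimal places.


V = (v0/k) * ln(1/(1-X))
V = (87/0.92) * ln(1/(1-0.94))
V = 94.565217 * ln(16.666667)
V = 94.565217 * 2.813411
V = 266.05 L


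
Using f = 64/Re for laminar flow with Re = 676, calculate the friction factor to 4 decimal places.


f = 64 / Re
f = 64 / 676
f = 0.0947


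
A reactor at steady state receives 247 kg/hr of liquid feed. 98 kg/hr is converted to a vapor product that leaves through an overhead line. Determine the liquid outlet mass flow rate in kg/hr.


Steady-state mass balance on the main outlet: F_out = F_in - F_removed
F_out = 247 - 98
F_out = 149 kg/hr


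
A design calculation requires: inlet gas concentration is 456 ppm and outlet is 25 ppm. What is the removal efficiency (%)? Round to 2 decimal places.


Efficiency = (G_in - G_out) / G_in * 100%
Efficiency = (456 - 25) / 456 * 100
Efficiency = 431 / 456 * 100
Efficiency = 94.52%


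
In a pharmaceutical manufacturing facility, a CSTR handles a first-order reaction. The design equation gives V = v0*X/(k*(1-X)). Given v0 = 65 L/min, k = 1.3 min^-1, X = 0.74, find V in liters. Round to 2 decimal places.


V = v0 * X / (k * (1 - X))
V = 65 * 0.74 / (1.3 * (1 - 0.74))
V = 48.1 / (1.3 * 0.26)
V = 48.1 / 0.338
V = 142.31 L


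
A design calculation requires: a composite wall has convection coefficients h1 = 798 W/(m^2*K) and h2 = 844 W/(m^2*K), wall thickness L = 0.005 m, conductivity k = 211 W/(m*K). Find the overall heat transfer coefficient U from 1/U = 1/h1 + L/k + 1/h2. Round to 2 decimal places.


1/U = 1/h1 + L/k + 1/h2
1/U = 1/798 + 0.005/211 + 1/844
1/U = 0.0012531328 + 2.36967e-05 + 0.0011848341
1/U = 0.0024616636
U = 406.23 W/(m^2*K)


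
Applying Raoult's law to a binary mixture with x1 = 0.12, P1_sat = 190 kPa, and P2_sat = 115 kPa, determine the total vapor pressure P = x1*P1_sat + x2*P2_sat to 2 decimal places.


P = x1*P1_sat + x2*P2_sat
x2 = 1 - x1 = 1 - 0.12 = 0.88
P = 0.12*190 + 0.88*115
P = 22.8 + 101.2
P = 124.00 kPa


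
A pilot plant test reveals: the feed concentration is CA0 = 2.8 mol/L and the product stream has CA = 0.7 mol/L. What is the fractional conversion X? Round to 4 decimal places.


X = (CA0 - CA) / CA0
X = (2.8 - 0.7) / 2.8
X = 2.1 / 2.8
X = 0.7500


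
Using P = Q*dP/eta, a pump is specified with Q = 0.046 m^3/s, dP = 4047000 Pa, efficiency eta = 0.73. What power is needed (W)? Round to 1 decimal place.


P = Q * dP / eta
P = 0.046 * 4047000 / 0.73
P = 186162.0 / 0.73
P = 255016.4 W


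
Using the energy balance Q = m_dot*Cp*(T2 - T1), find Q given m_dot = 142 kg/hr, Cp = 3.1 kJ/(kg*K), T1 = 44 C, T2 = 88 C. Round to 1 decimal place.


Q = m_dot * Cp * (T2 - T1)
Q = 142 * 3.1 * (88 - 44)
Q = 142 * 3.1 * 44
Q = 19368.8 kJ/hr


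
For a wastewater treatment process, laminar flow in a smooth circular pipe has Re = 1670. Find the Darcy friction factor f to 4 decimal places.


f = 64 / Re
f = 64 / 1670
f = 0.0383


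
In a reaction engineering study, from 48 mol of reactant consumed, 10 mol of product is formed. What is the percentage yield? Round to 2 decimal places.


Yield = (moles product / moles consumed) * 100%
Yield = (10 / 48) * 100
Yield = 0.2083 * 100
Yield = 20.83%


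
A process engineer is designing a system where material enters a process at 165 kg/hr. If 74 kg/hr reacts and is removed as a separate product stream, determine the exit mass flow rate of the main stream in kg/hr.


Steady-state mass balance on the main outlet: F_out = F_in - F_removed
F_out = 165 - 74
F_out = 91 kg/hr


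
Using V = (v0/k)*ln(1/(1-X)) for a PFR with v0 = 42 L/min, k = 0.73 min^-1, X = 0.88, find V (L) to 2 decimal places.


V = (v0/k) * ln(1/(1-X))
V = (42/0.73) * ln(1/(1-0.88))
V = 57.534247 * ln(8.333333)
V = 57.534247 * 2.120263
V = 121.99 L


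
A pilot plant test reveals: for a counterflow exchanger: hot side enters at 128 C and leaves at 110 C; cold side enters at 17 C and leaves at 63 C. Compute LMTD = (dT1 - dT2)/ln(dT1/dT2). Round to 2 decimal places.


dT1 = Th_in - Tc_out = 128 - 63 = 65
dT2 = Th_out - Tc_in = 110 - 17 = 93
LMTD = (dT1 - dT2) / ln(dT1/dT2)
LMTD = (65 - 93) / ln(65/93)
LMTD = 78.17 K


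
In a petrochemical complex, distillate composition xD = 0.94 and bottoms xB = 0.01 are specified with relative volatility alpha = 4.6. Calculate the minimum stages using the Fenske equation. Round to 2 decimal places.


N_min = ln((xD*(1-xB))/(xB*(1-xD))) / ln(alpha)
Numerator inside ln: 0.9306 / 0.0006 = 1551.0
ln(1551.0) = 7.346655
ln(alpha) = ln(4.6) = 1.526056
N_min = 7.346655 / 1.526056 = 4.81


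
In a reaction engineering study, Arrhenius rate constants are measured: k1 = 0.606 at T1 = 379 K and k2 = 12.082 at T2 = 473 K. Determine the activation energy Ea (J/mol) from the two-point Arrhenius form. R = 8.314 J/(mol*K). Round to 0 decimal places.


Ea = R * ln(k2/k1) / (1/T1 - 1/T2)
ln(k2/k1) = ln(12.082/0.606) = 2.992592
1/T1 - 1/T2 = 1/379 - 1/473 = 0.000524357523
Ea = 8.314 * 2.992592 / 0.000524357523
Ea = 47449 J/mol


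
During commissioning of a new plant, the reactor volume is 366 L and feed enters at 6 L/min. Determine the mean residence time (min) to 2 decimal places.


tau = V / v0
tau = 366 / 6
tau = 61.00 min


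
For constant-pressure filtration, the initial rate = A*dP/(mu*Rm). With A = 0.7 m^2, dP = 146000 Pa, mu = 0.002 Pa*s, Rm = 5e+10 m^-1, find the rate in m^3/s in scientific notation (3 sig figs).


rate = A * dP / (mu * Rm)
rate = 0.7 * 146000 / (0.002 * 5e+10)
rate = 102200.0 / 1.000e+08
rate = 1.02e-03 m^3/s


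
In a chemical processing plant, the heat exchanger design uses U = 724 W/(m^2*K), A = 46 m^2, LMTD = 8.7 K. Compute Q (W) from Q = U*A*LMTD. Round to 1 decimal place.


Q = U * A * LMTD
Q = 724 * 46 * 8.7
Q = 289744.8 W


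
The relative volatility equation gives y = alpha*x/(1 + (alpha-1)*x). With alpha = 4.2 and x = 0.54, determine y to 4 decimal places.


y = alpha*x / (1 + (alpha-1)*x)
y = 4.2*0.54 / (1 + (4.2-1)*0.54)
y = 2.268 / (1 + 1.728)
y = 2.268 / 2.728
y = 0.8314


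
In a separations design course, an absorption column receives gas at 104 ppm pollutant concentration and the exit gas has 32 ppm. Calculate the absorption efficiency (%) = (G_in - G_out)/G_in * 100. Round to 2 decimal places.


Efficiency = (G_in - G_out) / G_in * 100%
Efficiency = (104 - 32) / 104 * 100
Efficiency = 72 / 104 * 100
Efficiency = 69.23%


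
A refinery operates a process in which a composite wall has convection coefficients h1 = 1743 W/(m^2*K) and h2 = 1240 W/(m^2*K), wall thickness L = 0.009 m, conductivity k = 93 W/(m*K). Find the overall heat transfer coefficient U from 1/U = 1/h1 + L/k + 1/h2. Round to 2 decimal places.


1/U = 1/h1 + L/k + 1/h2
1/U = 1/1743 + 0.009/93 + 1/1240
1/U = 0.0005737235 + 9.67742e-05 + 0.0008064516
1/U = 0.0014769493
U = 677.07 W/(m^2*K)


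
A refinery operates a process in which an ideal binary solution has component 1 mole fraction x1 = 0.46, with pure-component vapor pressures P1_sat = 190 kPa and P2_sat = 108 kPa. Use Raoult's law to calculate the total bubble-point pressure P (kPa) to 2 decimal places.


P = x1*P1_sat + x2*P2_sat
x2 = 1 - x1 = 1 - 0.46 = 0.54
P = 0.46*190 + 0.54*108
P = 87.4 + 58.32
P = 145.72 kPa


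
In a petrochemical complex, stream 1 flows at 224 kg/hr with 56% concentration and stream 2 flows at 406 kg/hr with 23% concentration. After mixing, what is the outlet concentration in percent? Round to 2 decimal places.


Mass balance on solute: F1*x1 + F2*x2 = F3*x3
F3 = F1 + F2 = 224 + 406 = 630 kg/hr
x3 = (F1*x1 + F2*x2)/F3
x3 = (224*0.56 + 406*0.23) / 630
x3 = 34.73%


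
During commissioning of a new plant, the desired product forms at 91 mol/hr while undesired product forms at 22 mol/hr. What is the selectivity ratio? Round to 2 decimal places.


S = desired product rate / undesired product rate
S = 91 / 22
S = 4.14


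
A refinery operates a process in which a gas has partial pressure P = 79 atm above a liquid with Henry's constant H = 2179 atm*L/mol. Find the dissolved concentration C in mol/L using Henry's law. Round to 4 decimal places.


C = P / H
C = 79 / 2179
C = 0.0363 mol/L


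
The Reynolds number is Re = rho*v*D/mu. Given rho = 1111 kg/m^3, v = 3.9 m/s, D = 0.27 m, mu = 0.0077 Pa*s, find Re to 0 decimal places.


Re = rho * v * D / mu
Re = 1111 * 3.9 * 0.27 / 0.0077
Re = 1169.883 / 0.0077
Re = 151933


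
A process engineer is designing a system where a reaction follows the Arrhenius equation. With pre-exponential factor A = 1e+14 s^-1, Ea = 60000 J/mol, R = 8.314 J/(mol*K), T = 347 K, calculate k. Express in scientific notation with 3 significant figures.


k = A * exp(-Ea/(R*T))
k = 1e+14 * exp(-60000 / (8.314 * 347))
k = 1e+14 * exp(-20.79753)
k = 9.28e+04


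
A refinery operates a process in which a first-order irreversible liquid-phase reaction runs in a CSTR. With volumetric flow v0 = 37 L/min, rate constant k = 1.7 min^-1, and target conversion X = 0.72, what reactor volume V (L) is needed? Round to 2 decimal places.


V = v0 * X / (k * (1 - X))
V = 37 * 0.72 / (1.7 * (1 - 0.72))
V = 26.64 / (1.7 * 0.28)
V = 26.64 / 0.476
V = 55.97 L


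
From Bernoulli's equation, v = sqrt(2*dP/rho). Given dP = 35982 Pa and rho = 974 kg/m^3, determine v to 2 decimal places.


v = sqrt(2*dP/rho)
v = sqrt(2*35982/974)
v = sqrt(73.88501)
v = 8.60 m/s


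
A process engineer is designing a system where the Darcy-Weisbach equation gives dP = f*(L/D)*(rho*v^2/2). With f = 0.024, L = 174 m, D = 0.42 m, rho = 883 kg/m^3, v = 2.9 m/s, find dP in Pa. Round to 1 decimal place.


dP = f * (L/D) * (rho*v^2/2)
dP = 0.024 * (174/0.42) * (883*2.9^2/2)
L/D = 414.28571429
rho*v^2/2 = 883*8.41/2 = 3713.015
dP = 0.024 * 414.28571429 * 3713.015
dP = 36918.0 Pa


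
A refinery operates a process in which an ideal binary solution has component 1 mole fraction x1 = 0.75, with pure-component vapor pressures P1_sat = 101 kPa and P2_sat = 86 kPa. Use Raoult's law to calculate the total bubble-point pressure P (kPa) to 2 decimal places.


P = x1*P1_sat + x2*P2_sat
x2 = 1 - x1 = 1 - 0.75 = 0.25
P = 0.75*101 + 0.25*86
P = 75.75 + 21.5
P = 97.25 kPa


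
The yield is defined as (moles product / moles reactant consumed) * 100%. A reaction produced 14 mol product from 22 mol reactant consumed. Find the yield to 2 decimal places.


Yield = (moles product / moles consumed) * 100%
Yield = (14 / 22) * 100
Yield = 0.6364 * 100
Yield = 63.64%


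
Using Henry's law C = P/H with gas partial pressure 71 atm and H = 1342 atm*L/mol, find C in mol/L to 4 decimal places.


C = P / H
C = 71 / 1342
C = 0.0529 mol/L


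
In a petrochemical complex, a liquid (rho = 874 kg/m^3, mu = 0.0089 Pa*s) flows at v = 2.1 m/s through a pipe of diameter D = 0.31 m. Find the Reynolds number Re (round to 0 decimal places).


Re = rho * v * D / mu
Re = 874 * 2.1 * 0.31 / 0.0089
Re = 568.974 / 0.0089
Re = 63930


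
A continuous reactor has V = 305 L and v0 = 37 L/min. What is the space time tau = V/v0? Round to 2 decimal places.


tau = V / v0
tau = 305 / 37
tau = 8.24 min


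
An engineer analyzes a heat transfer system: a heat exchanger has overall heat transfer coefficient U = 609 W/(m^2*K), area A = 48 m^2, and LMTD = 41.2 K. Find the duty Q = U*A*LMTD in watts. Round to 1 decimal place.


Q = U * A * LMTD
Q = 609 * 48 * 41.2
Q = 1204358.4 W


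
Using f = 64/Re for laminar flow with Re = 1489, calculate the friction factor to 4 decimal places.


f = 64 / Re
f = 64 / 1489
f = 0.0430


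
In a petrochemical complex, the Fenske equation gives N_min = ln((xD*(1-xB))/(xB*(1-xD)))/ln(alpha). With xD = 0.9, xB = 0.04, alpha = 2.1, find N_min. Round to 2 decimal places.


N_min = ln((xD*(1-xB))/(xB*(1-xD))) / ln(alpha)
Numerator inside ln: 0.864 / 0.004 = 216.0
ln(216.0) = 5.375278
ln(alpha) = ln(2.1) = 0.741937
N_min = 5.375278 / 0.741937 = 7.24


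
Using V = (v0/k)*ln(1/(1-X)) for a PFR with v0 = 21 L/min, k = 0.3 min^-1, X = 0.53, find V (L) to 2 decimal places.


V = (v0/k) * ln(1/(1-X))
V = (21/0.3) * ln(1/(1-0.53))
V = 70.0 * ln(2.12766)
V = 70.0 * 0.755023
V = 52.85 L


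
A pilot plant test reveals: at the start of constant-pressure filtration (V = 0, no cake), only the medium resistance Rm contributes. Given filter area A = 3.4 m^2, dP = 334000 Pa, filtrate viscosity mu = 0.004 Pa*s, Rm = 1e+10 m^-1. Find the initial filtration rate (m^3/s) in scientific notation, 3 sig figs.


rate = A * dP / (mu * Rm)
rate = 3.4 * 334000 / (0.004 * 1e+10)
rate = 1135600.0 / 4.000e+07
rate = 2.84e-02 m^3/s


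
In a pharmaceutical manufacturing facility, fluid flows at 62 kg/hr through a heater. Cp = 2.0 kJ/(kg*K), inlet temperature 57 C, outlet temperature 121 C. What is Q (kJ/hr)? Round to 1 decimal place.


Q = m_dot * Cp * (T2 - T1)
Q = 62 * 2.0 * (121 - 57)
Q = 62 * 2.0 * 64
Q = 7936.0 kJ/hr


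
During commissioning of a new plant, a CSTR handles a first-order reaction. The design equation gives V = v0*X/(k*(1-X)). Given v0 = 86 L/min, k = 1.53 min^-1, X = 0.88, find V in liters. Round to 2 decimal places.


V = v0 * X / (k * (1 - X))
V = 86 * 0.88 / (1.53 * (1 - 0.88))
V = 75.68 / (1.53 * 0.12)
V = 75.68 / 0.1836
V = 412.20 L


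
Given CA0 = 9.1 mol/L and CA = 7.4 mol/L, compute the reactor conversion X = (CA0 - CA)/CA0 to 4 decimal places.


X = (CA0 - CA) / CA0
X = (9.1 - 7.4) / 9.1
X = 1.7 / 9.1
X = 0.1868


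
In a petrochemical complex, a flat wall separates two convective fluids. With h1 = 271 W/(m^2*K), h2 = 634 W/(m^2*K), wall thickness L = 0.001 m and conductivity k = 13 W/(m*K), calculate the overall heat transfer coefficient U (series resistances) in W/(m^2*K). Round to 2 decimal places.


1/U = 1/h1 + L/k + 1/h2
1/U = 1/271 + 0.001/13 + 1/634
1/U = 0.0036900369 + 7.69231e-05 + 0.0015772871
1/U = 0.0053442471
U = 187.12 W/(m^2*K)


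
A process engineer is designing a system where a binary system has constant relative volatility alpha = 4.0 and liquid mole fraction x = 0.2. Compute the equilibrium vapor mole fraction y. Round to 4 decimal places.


y = alpha*x / (1 + (alpha-1)*x)
y = 4.0*0.2 / (1 + (4.0-1)*0.2)
y = 0.8 / (1 + 0.6)
y = 0.8 / 1.6
y = 0.5000


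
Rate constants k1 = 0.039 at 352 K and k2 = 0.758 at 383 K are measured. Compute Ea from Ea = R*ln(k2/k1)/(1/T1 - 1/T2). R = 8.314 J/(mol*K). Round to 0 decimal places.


Ea = R * ln(k2/k1) / (1/T1 - 1/T2)
ln(k2/k1) = ln(0.758/0.039) = 2.9671217
1/T1 - 1/T2 = 1/352 - 1/383 = 0.000229943033
Ea = 8.314 * 2.9671217 / 0.000229943033
Ea = 107282 J/mol


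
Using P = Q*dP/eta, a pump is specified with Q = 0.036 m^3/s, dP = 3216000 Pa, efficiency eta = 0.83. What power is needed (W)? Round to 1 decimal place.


P = Q * dP / eta
P = 0.036 * 3216000 / 0.83
P = 115776.0 / 0.83
P = 139489.2 W


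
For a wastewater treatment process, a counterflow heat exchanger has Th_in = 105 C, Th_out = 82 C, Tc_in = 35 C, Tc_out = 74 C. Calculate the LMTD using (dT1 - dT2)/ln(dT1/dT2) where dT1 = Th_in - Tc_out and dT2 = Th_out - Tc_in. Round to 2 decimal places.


dT1 = Th_in - Tc_out = 105 - 74 = 31
dT2 = Th_out - Tc_in = 82 - 35 = 47
LMTD = (dT1 - dT2) / ln(dT1/dT2)
LMTD = (31 - 47) / ln(31/47)
LMTD = 38.45 K


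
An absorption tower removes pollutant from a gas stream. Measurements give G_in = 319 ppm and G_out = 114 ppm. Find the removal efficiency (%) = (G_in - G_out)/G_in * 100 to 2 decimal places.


Efficiency = (G_in - G_out) / G_in * 100%
Efficiency = (319 - 114) / 319 * 100
Efficiency = 205 / 319 * 100
Efficiency = 64.26%


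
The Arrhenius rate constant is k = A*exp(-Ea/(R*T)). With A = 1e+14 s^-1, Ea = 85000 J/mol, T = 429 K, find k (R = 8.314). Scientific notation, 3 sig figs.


k = A * exp(-Ea/(R*T))
k = 1e+14 * exp(-85000 / (8.314 * 429))
k = 1e+14 * exp(-23.831513)
k = 4.47e+03


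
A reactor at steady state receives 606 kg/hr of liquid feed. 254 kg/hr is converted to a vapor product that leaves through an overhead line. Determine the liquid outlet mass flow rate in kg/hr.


Steady-state mass balance on the main outlet: F_out = F_in - F_removed
F_out = 606 - 254
F_out = 352 kg/hr


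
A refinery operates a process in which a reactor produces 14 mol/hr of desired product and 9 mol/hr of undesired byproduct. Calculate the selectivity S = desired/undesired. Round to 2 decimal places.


S = desired product rate / undesired product rate
S = 14 / 9
S = 1.56


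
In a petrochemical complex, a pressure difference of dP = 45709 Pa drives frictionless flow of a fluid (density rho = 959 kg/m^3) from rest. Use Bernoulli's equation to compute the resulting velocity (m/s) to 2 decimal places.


v = sqrt(2*dP/rho)
v = sqrt(2*45709/959)
v = sqrt(95.326382)
v = 9.76 m/s


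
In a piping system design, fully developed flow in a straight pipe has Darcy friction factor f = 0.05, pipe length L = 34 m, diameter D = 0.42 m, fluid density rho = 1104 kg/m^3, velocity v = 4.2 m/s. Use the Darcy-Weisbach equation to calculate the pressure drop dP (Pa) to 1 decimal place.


dP = f * (L/D) * (rho*v^2/2)
dP = 0.05 * (34/0.42) * (1104*4.2^2/2)
L/D = 80.95238095
rho*v^2/2 = 1104*17.64/2 = 9737.28
dP = 0.05 * 80.95238095 * 9737.28
dP = 39412.8 Pa


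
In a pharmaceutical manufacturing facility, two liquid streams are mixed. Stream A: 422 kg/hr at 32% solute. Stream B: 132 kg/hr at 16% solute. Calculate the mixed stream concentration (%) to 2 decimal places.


Mass balance on solute: F1*x1 + F2*x2 = F3*x3
F3 = F1 + F2 = 422 + 132 = 554 kg/hr
x3 = (F1*x1 + F2*x2)/F3
x3 = (422*0.32 + 132*0.16) / 554
x3 = 28.19%


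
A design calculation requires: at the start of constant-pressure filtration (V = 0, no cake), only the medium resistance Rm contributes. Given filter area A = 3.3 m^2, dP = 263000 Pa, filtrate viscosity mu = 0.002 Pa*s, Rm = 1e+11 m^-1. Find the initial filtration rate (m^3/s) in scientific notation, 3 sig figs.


rate = A * dP / (mu * Rm)
rate = 3.3 * 263000 / (0.002 * 1e+11)
rate = 867900.0 / 2.000e+08
rate = 4.34e-03 m^3/s


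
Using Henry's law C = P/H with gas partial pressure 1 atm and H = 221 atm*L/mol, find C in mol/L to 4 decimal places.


C = P / H
C = 1 / 221
C = 0.0045 mol/L


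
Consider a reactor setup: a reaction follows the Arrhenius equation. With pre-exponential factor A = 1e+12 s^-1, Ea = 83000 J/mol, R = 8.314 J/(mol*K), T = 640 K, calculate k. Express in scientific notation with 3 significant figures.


k = A * exp(-Ea/(R*T))
k = 1e+12 * exp(-83000 / (8.314 * 640))
k = 1e+12 * exp(-15.598689)
k = 1.68e+05


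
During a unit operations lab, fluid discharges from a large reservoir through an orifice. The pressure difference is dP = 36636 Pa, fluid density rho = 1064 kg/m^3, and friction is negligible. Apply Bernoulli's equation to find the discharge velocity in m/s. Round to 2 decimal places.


v = sqrt(2*dP/rho)
v = sqrt(2*36636/1064)
v = sqrt(68.864662)
v = 8.30 m/s


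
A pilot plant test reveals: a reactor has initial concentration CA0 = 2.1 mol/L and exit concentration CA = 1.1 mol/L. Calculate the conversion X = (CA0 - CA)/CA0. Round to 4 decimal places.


X = (CA0 - CA) / CA0
X = (2.1 - 1.1) / 2.1
X = 1.0 / 2.1
X = 0.4762


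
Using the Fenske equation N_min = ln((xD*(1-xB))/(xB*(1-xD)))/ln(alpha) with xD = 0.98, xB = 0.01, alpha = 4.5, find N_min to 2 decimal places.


N_min = ln((xD*(1-xB))/(xB*(1-xD))) / ln(alpha)
Numerator inside ln: 0.9702 / 0.0002 = 4851.0
ln(4851.0) = 8.48694
ln(alpha) = ln(4.5) = 1.504077
N_min = 8.48694 / 1.504077 = 5.64


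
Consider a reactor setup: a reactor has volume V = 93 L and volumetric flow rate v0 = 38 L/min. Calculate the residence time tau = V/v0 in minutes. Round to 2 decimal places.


tau = V / v0
tau = 93 / 38
tau = 2.45 min


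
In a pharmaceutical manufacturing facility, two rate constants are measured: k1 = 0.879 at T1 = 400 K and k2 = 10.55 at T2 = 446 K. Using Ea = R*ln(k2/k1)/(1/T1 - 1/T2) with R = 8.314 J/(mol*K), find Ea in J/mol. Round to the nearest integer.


Ea = R * ln(k2/k1) / (1/T1 - 1/T2)
ln(k2/k1) = ln(10.55/0.879) = 2.4850962
1/T1 - 1/T2 = 1/400 - 1/446 = 0.000257847534
Ea = 8.314 * 2.4850962 / 0.000257847534
Ea = 80129 J/mol


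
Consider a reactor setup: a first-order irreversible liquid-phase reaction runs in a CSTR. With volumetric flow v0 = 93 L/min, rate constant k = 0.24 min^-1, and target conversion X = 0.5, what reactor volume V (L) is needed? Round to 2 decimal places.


V = v0 * X / (k * (1 - X))
V = 93 * 0.5 / (0.24 * (1 - 0.5))
V = 46.5 / (0.24 * 0.5)
V = 46.5 / 0.12
V = 387.50 L


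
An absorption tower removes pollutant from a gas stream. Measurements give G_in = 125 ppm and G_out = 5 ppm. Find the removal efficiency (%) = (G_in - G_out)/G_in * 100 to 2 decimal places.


Efficiency = (G_in - G_out) / G_in * 100%
Efficiency = (125 - 5) / 125 * 100
Efficiency = 120 / 125 * 100
Efficiency = 96.00%


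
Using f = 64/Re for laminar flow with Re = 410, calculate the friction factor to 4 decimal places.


f = 64 / Re
f = 64 / 410
f = 0.1561


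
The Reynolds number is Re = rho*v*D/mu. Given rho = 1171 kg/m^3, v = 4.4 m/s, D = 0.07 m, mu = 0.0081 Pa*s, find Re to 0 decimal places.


Re = rho * v * D / mu
Re = 1171 * 4.4 * 0.07 / 0.0081
Re = 360.668 / 0.0081
Re = 44527


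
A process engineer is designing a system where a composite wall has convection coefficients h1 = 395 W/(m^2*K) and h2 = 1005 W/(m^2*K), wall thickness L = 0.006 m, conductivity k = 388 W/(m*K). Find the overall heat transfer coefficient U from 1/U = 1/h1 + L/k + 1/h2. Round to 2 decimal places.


1/U = 1/h1 + L/k + 1/h2
1/U = 1/395 + 0.006/388 + 1/1005
1/U = 0.0025316456 + 1.54639e-05 + 0.0009950249
1/U = 0.0035421344
U = 282.32 W/(m^2*K)


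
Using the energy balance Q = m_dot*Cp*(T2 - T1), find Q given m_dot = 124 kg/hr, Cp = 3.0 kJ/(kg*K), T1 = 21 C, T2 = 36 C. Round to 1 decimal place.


Q = m_dot * Cp * (T2 - T1)
Q = 124 * 3.0 * (36 - 21)
Q = 124 * 3.0 * 15
Q = 5580.0 kJ/hr


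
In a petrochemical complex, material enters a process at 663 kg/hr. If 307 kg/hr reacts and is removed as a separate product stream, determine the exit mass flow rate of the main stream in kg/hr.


Steady-state mass balance on the main outlet: F_out = F_in - F_removed
F_out = 663 - 307
F_out = 356 kg/hr


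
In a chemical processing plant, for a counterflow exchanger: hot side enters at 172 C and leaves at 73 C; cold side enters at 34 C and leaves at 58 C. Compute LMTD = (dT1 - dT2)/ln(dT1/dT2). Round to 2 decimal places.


dT1 = Th_in - Tc_out = 172 - 58 = 114
dT2 = Th_out - Tc_in = 73 - 34 = 39
LMTD = (dT1 - dT2) / ln(dT1/dT2)
LMTD = (114 - 39) / ln(114/39)
LMTD = 69.92 K


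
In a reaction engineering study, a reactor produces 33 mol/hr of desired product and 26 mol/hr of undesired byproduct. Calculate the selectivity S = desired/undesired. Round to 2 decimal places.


S = desired product rate / undesired product rate
S = 33 / 26
S = 1.27


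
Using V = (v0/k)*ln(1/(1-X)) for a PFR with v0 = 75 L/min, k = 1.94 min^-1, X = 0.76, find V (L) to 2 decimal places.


V = (v0/k) * ln(1/(1-X))
V = (75/1.94) * ln(1/(1-0.76))
V = 38.659794 * ln(4.166667)
V = 38.659794 * 1.427116
V = 55.17 L


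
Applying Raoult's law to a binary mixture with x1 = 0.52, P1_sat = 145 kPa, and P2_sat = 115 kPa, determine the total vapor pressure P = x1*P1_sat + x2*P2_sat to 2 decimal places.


P = x1*P1_sat + x2*P2_sat
x2 = 1 - x1 = 1 - 0.52 = 0.48
P = 0.52*145 + 0.48*115
P = 75.4 + 55.2
P = 130.60 kPa


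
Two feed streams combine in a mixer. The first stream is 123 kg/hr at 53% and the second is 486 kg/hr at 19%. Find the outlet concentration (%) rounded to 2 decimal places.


Mass balance on solute: F1*x1 + F2*x2 = F3*x3
F3 = F1 + F2 = 123 + 486 = 609 kg/hr
x3 = (F1*x1 + F2*x2)/F3
x3 = (123*0.53 + 486*0.19) / 609
x3 = 25.87%


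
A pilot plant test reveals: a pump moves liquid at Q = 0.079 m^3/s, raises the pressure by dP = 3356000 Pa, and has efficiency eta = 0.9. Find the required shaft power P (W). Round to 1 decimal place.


P = Q * dP / eta
P = 0.079 * 3356000 / 0.9
P = 265124.0 / 0.9
P = 294582.2 W


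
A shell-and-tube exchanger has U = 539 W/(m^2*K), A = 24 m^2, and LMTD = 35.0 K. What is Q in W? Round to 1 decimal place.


Q = U * A * LMTD
Q = 539 * 24 * 35.0
Q = 452760.0 W


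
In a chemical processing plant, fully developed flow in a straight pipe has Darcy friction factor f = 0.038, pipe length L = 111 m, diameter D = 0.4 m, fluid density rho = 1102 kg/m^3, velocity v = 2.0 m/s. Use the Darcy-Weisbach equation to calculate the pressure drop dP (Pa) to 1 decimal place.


dP = f * (L/D) * (rho*v^2/2)
dP = 0.038 * (111/0.4) * (1102*2.0^2/2)
L/D = 277.5
rho*v^2/2 = 1102*4.0/2 = 2204.0
dP = 0.038 * 277.5 * 2204.0
dP = 23241.2 Pa


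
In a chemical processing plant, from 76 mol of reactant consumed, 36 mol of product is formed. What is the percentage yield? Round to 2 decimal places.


Yield = (moles product / moles consumed) * 100%
Yield = (36 / 76) * 100
Yield = 0.4737 * 100
Yield = 47.37%


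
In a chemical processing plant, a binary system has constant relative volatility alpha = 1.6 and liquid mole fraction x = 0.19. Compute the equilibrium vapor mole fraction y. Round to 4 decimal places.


y = alpha*x / (1 + (alpha-1)*x)
y = 1.6*0.19 / (1 + (1.6-1)*0.19)
y = 0.304 / (1 + 0.114)
y = 0.304 / 1.114
y = 0.2729


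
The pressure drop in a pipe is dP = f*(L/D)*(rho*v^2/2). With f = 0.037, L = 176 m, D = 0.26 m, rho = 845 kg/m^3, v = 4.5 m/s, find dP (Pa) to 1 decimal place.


dP = f * (L/D) * (rho*v^2/2)
dP = 0.037 * (176/0.26) * (845*4.5^2/2)
L/D = 676.92307692
rho*v^2/2 = 845*20.25/2 = 8555.625
dP = 0.037 * 676.92307692 * 8555.625
dP = 214285.5 Pa


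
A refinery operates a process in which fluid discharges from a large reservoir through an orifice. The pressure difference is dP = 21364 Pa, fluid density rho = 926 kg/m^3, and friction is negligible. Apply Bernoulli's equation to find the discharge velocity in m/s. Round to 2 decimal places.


v = sqrt(2*dP/rho)
v = sqrt(2*21364/926)
v = sqrt(46.142549)
v = 6.79 m/s


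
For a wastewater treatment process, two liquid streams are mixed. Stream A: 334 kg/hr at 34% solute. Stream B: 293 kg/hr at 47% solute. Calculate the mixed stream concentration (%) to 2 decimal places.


Mass balance on solute: F1*x1 + F2*x2 = F3*x3
F3 = F1 + F2 = 334 + 293 = 627 kg/hr
x3 = (F1*x1 + F2*x2)/F3
x3 = (334*0.34 + 293*0.47) / 627
x3 = 40.07%


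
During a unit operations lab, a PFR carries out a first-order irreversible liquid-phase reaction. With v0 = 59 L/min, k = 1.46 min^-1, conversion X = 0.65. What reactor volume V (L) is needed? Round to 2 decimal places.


V = (v0/k) * ln(1/(1-X))
V = (59/1.46) * ln(1/(1-0.65))
V = 40.410959 * ln(2.857143)
V = 40.410959 * 1.049822
V = 42.42 L
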